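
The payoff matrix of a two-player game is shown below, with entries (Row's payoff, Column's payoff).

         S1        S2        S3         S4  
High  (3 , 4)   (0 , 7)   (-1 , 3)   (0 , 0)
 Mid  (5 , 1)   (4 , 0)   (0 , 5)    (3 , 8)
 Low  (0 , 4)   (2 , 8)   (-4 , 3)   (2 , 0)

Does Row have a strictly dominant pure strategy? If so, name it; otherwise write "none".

Mid

Mid vs High: S1: 5>3, S2: 4>0, S3: 0>-1, S4: 3>0.
Mid vs Low: S1: 5>0, S2: 4>2, S3: 0>-4, S4: 3>2.
Mid strictly beats every other strategy against every opponent action, so it is strictly dominant.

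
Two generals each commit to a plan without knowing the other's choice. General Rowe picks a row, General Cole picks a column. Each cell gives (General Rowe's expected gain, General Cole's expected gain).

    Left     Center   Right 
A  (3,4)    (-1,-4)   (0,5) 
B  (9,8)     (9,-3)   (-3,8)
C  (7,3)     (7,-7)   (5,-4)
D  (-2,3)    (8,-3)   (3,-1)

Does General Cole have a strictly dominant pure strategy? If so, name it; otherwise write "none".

Left fails to dominate Right at A (4<5).
Center fails to dominate Left at A (-4<4).
Right fails to dominate Left at B (8=8).
No single strategy dominates all the others.

none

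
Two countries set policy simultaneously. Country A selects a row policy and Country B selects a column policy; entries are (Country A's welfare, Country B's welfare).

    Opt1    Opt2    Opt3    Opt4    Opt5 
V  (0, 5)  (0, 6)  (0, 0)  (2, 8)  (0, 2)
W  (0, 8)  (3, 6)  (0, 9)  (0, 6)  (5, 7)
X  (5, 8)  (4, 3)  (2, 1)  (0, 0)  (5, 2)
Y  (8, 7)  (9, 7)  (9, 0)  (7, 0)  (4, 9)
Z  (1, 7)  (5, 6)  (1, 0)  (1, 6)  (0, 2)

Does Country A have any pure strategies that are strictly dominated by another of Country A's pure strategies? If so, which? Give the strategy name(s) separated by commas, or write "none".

Y strictly dominates V — Opt1: 8>0, Opt2: 9>0, Opt3: 9>0, Opt4: 7>2, Opt5: 4>0.
W is not dominated — it holds its own against V at Opt1 (0=0); X at Opt4 (0=0); Y at Opt5 (5>4); Z at Opt5 (5>0).
X: no other strategy beats it everywhere (V at Opt1 (5>0); W at Opt1 (5>0); Y at Opt5 (5>4); Z at Opt1 (5>1)).
Y is not dominated — it holds its own against V at Opt1 (8>0); W at Opt1 (8>0); X at Opt1 (8>5); Z at Opt1 (8>1).
Y strictly dominates Z — Opt1: 8>1, Opt2: 9>5, Opt3: 9>1, Opt4: 7>1, Opt5: 4>0.

V, Z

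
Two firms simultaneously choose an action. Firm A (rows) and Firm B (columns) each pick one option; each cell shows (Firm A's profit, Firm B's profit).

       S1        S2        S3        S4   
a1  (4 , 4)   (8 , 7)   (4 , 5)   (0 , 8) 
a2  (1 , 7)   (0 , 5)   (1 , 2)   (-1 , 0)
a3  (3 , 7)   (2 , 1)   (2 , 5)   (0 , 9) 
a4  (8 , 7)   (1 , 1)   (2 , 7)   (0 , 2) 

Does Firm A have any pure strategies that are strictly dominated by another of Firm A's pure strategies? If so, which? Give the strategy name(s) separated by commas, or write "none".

Nothing dominates a1: a2 at S1 (4>1); a3 at S1 (4>3); a4 at S2 (8>1).
a1 strictly dominates a2 — S1: 4>1, S2: 8>0, S3: 4>1, S4: 0>-1.
a3 is not dominated — it holds its own against a1 at S4 (0=0); a2 at S1 (3>1); a4 at S2 (2>1).
a4 is not dominated — it holds its own against a1 at S1 (8>4); a2 at S1 (8>1); a3 at S1 (8>3).

a2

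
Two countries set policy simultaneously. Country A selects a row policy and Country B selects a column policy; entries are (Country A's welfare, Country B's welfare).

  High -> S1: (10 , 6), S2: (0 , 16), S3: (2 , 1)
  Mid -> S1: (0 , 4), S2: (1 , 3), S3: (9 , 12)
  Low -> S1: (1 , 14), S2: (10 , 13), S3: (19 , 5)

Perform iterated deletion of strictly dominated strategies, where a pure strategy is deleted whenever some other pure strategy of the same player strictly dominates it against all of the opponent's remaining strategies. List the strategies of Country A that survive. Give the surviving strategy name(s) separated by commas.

High, Low

Country A's strategy Mid is strictly dominated by Low (S1: 1>0, S2: 10>1, S3: 19>9) and is removed.
Country B's strategy S3 is strictly dominated by S1 (High: 6>1, Low: 14>5) and is removed.
Among the remaining strategies, none is strictly dominated by another pure strategy of the same player, so the elimination stops.
Surviving strategies — Country A: {High, Low}; Country B: {S1, S2}.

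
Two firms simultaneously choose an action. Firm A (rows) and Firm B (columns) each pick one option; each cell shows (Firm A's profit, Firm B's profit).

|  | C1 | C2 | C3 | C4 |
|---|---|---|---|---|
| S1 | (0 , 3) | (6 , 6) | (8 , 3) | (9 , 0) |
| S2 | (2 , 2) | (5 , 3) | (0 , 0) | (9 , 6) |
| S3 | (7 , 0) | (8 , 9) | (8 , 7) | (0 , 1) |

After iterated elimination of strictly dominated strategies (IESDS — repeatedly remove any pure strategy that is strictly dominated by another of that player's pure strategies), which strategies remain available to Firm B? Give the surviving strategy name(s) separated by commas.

C2, C4

For Firm B, C2 strictly dominates C1 on the remaining rows (S1: 6>3, S2: 3>2, S3: 9>0); eliminate C1.
Firm B's strategy C3 is strictly dominated by C2 (S1: 6>3, S2: 3>0, S3: 9>7) and is removed.
Among the remaining strategies, none is strictly dominated by another pure strategy of the same player, so the elimination stops.
Surviving strategies — Firm A: {S1, S2, S3}; Firm B: {C2, C4}.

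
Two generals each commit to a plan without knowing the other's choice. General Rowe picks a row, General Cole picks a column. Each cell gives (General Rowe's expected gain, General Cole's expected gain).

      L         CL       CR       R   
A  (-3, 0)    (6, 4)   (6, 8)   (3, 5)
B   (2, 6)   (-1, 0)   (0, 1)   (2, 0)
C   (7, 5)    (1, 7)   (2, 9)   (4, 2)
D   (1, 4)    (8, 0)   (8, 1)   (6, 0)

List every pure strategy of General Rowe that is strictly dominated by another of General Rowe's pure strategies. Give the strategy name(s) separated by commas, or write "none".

A, B

D strictly dominates A — L: 1>-3, CL: 8>6, CR: 8>6, R: 6>3.
B: dominated, since C does at least as well everywhere (L: 7>2, CL: 1>-1, CR: 2>0, R: 4>2).
C is not dominated — it holds its own against A at L (7>-3); B at L (7>2); D at L (7>1).
Nothing dominates D: A at L (1>-3); B at CL (8>-1); C at CL (8>1).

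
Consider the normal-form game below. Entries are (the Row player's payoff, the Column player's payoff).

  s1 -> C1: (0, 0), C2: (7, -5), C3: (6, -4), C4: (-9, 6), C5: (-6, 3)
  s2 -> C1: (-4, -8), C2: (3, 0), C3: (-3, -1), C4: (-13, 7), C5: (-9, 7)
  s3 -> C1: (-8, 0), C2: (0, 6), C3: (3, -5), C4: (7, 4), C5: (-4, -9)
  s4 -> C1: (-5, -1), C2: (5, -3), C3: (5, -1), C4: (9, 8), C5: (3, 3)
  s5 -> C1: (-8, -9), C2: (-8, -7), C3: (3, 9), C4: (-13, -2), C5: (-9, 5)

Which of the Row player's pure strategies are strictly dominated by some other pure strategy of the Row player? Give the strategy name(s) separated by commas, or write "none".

s2, s3, s5

s1 is not dominated — it holds its own against s2 at C1 (0>-4); s3 at C1 (0>-8); s4 at C1 (0>-5); s5 at C1 (0>-8).
s1 strictly dominates s2 — C1: 0>-4, C2: 7>3, C3: 6>-3, C4: -9>-13, C5: -6>-9.
s3: dominated, since s4 does at least as well everywhere (C1: -5>-8, C2: 5>0, C3: 5>3, C4: 9>7, C5: 3>-4).
s4 is not dominated — it holds its own against s1 at C4 (9>-9); s2 at C2 (5>3); s3 at C1 (-5>-8); s5 at C1 (-5>-8).
s1 strictly dominates s5 — C1: 0>-8, C2: 7>-8, C3: 6>3, C4: -9>-13, C5: -6>-9.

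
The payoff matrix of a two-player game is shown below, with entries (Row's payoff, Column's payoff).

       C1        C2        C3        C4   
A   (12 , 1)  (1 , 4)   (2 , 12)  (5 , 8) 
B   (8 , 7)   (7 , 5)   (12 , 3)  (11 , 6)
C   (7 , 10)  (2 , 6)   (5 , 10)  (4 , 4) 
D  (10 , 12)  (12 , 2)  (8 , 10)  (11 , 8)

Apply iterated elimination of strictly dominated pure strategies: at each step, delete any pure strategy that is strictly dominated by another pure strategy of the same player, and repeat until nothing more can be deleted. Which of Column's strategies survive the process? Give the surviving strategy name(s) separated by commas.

For Row, B strictly dominates C on the remaining columns (C1: 8>7, C2: 7>2, C3: 12>5, C4: 11>4); eliminate C.
Column C2 is eliminated: C4 beats it against every remaining row (A: 8>4, B: 6>5, D: 8>2).
Among the remaining strategies, none is strictly dominated by another pure strategy of the same player, so the elimination stops.
Surviving strategies — Row: {A, B, D}; Column: {C1, C3, C4}.

C1, C3, C4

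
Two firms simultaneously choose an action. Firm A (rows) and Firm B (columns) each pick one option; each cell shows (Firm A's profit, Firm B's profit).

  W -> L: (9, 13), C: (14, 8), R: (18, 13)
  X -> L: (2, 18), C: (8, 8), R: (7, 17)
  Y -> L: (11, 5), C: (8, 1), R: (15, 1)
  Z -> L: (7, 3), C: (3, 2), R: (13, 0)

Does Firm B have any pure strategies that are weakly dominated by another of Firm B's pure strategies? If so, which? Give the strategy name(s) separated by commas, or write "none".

C, R

L: no other strategy beats it everywhere (C at W (13>8); R at X (18>17)).
C: dominated, since L does at least as well everywhere (W: 13>8, X: 18>8, Y: 5>1, Z: 3>2).
R: dominated, since L does at least as well everywhere (W: 13=13, X: 18>17, Y: 5>1, Z: 3>0).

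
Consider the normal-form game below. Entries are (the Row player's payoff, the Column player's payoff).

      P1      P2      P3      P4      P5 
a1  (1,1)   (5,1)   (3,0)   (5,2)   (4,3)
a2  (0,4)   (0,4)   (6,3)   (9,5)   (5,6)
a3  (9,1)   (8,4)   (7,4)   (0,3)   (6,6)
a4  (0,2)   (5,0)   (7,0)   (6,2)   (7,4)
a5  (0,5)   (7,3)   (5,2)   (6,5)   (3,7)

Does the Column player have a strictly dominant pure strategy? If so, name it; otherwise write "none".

P5

P5 vs P1: a1: 3>1, a2: 6>4, a3: 6>1, a4: 4>2, a5: 7>5.
P5 vs P2: a1: 3>1, a2: 6>4, a3: 6>4, a4: 4>0, a5: 7>3.
P5 vs P3: a1: 3>0, a2: 6>3, a3: 6>4, a4: 4>0, a5: 7>2.
P5 vs P4: a1: 3>2, a2: 6>5, a3: 6>3, a4: 4>2, a5: 7>5.
P5 strictly beats every other strategy against every opponent action, so it is strictly dominant.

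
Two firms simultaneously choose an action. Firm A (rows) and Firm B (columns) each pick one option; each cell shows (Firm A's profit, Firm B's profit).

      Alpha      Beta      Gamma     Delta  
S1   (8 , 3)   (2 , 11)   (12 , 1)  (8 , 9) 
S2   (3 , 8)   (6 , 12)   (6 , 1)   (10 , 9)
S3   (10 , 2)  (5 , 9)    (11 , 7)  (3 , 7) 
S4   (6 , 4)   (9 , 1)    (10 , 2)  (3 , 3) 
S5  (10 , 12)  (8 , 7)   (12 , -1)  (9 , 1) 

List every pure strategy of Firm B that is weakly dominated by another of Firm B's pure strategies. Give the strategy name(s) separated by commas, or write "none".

Gamma

Alpha is not dominated — it holds its own against Beta at S4 (4>1); Gamma at S1 (3>1); Delta at S4 (4>3).
Nothing dominates Beta: Alpha at S1 (11>3); Gamma at S1 (11>1); Delta at S1 (11>9).
Delta weakly dominates Gamma — S1: 9>1, S2: 9>1, S3: 7=7, S4: 3>2, S5: 1>-1.
Delta: no other strategy beats it everywhere (Alpha at S1 (9>3); Beta at S4 (3>1); Gamma at S1 (9>1)).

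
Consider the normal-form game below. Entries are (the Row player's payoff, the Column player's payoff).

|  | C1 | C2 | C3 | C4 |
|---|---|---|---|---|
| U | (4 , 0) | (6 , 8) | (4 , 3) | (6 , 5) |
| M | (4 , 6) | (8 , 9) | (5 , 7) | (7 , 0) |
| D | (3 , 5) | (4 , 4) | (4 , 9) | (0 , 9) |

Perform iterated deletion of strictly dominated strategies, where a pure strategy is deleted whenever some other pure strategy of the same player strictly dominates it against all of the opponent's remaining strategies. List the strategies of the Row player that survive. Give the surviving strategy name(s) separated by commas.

For the Row player, M strictly dominates D on the remaining columns (C1: 4>3, C2: 8>4, C3: 5>4, C4: 7>0); eliminate D.
The Column player's strategy C1 is strictly dominated by C2 (U: 8>0, M: 9>6) and is removed.
The Row player's strategy U is strictly dominated by M (C2: 8>6, C3: 5>4, C4: 7>6) and is removed.
Column C3 is eliminated: C2 beats it against every remaining row (M: 9>7).
Column C4 is eliminated: C2 beats it against every remaining row (M: 9>0).
Among the remaining strategies, none is strictly dominated by another pure strategy of the same player, so the elimination stops.
Surviving strategies — the Row player: {M}; the Column player: {C2}.

M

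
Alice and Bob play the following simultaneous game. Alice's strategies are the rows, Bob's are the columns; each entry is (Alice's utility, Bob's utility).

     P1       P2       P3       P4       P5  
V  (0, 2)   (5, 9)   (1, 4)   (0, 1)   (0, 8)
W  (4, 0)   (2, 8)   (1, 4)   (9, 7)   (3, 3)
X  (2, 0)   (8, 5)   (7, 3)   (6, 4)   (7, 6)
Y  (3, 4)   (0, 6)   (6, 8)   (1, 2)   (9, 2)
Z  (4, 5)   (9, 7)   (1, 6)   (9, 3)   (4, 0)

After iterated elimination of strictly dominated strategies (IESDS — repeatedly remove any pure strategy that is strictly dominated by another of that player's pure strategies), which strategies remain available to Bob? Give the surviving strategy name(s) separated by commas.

Row V is eliminated: X beats it against every remaining column (P1: 2>0, P2: 8>5, P3: 7>1, P4: 6>0, P5: 7>0).
For Bob, P2 strictly dominates P1 on the remaining rows (W: 8>0, X: 5>0, Y: 6>4, Z: 7>5); eliminate P1.
For Bob, P2 strictly dominates P4 on the remaining rows (W: 8>7, X: 5>4, Y: 6>2, Z: 7>3); eliminate P4.
For Alice, X strictly dominates W on the remaining columns (P2: 8>2, P3: 7>1, P5: 7>3); eliminate W.
Among the remaining strategies, none is strictly dominated by another pure strategy of the same player, so the elimination stops.
Surviving strategies — Alice: {X, Y, Z}; Bob: {P2, P3, P5}.

P2, P3, P5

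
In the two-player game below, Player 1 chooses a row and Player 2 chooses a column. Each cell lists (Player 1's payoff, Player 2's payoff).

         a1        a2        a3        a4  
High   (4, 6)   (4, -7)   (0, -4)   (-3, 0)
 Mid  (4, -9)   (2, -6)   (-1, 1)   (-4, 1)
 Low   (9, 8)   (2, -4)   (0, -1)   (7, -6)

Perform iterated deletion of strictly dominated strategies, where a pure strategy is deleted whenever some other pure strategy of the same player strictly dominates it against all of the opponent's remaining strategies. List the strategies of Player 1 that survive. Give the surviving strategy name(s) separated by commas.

Low

Column a2 is eliminated: a3 beats it against every remaining row (High: -4>-7, Mid: 1>-6, Low: -1>-4).
Row Mid is eliminated: Low beats it against every remaining column (a1: 9>4, a3: 0>-1, a4: 7>-4).
For Player 2, a1 strictly dominates a3 on the remaining rows (High: 6>-4, Low: 8>-1); eliminate a3.
For Player 1, Low strictly dominates High on the remaining columns (a1: 9>4, a4: 7>-3); eliminate High.
For Player 2, a1 strictly dominates a4 on the remaining rows (Low: 8>-6); eliminate a4.
Among the remaining strategies, none is strictly dominated by another pure strategy of the same player, so the elimination stops.
Surviving strategies — Player 1: {Low}; Player 2: {a1}.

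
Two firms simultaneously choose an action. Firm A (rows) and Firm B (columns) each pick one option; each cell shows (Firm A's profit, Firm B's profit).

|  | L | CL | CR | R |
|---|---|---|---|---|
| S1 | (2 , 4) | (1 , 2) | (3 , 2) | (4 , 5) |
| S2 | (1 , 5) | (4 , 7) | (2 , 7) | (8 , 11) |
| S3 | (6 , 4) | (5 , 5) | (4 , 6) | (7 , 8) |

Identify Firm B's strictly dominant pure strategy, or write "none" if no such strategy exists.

R

R vs L: S1: 5>4, S2: 11>5, S3: 8>4.
R vs CL: S1: 5>2, S2: 11>7, S3: 8>5.
R vs CR: S1: 5>2, S2: 11>7, S3: 8>6.
R strictly beats every other strategy against every opponent action, so it is strictly dominant.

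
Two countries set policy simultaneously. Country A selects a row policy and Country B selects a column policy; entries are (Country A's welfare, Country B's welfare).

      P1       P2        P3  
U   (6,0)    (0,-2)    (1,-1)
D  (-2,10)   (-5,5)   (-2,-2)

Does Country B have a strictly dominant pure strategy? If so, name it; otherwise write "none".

P1 vs P2: U: 0>-2, D: 10>5.
P1 vs P3: U: 0>-1, D: 10>-2.
P1 strictly beats every other strategy against every opponent action, so it is strictly dominant.

P1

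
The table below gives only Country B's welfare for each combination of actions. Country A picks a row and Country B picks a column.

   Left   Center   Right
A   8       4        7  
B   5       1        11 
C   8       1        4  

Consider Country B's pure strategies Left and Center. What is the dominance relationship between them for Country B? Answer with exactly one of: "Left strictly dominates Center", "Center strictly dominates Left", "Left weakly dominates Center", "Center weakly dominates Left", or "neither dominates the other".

Left's payoffs vs Center's, by Country A's action — A: 8>4, B: 5>1, C: 8>1.
Every comparison favours Left, so Left strictly dominates Center.

Left strictly dominates Center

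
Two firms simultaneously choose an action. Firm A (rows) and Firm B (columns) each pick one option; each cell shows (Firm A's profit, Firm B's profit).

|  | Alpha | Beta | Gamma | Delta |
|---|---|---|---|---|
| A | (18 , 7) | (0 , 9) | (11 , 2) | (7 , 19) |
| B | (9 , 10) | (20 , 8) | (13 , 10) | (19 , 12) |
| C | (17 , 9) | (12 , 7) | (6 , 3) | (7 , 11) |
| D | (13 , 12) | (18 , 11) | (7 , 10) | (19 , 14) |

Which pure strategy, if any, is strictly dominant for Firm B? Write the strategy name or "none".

Delta vs Alpha: A: 19>7, B: 12>10, C: 11>9, D: 14>12.
Delta vs Beta: A: 19>9, B: 12>8, C: 11>7, D: 14>11.
Delta vs Gamma: A: 19>2, B: 12>10, C: 11>3, D: 14>10.
Delta strictly beats every other strategy against every opponent action, so it is strictly dominant.

Delta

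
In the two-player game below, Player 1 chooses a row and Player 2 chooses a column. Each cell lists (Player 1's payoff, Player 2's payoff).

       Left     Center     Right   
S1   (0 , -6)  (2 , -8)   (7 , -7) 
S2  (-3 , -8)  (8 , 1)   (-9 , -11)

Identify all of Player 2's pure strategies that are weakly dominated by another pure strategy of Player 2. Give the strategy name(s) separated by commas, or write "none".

Left: no other strategy beats it everywhere (Center at S1 (-6>-8); Right at S1 (-6>-7)).
Center: no other strategy beats it everywhere (Left at S2 (1>-8); Right at S2 (1>-11)).
Right is weakly dominated by Left (S1: -6>-7, S2: -8>-11).

Right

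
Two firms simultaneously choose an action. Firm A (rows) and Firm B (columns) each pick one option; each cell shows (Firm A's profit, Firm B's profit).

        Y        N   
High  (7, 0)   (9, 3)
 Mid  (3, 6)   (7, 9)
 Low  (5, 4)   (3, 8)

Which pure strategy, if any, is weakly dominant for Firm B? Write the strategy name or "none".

N

N vs Y: High: 3>0, Mid: 9>6, Low: 8>4.
N is at least as good as every other strategy against every opponent action, so it is weakly dominant.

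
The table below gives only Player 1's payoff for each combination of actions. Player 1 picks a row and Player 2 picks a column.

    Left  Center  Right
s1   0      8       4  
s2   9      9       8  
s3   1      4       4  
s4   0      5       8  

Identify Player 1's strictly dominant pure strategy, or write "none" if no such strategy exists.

none

s1 fails to dominate s2 at Left (0<9).
s2 fails to dominate s4 at Right (8=8).
s3 fails to dominate s1 at Center (4<8).
s4 fails to dominate s1 at Left (0=0).
No single strategy dominates all the others.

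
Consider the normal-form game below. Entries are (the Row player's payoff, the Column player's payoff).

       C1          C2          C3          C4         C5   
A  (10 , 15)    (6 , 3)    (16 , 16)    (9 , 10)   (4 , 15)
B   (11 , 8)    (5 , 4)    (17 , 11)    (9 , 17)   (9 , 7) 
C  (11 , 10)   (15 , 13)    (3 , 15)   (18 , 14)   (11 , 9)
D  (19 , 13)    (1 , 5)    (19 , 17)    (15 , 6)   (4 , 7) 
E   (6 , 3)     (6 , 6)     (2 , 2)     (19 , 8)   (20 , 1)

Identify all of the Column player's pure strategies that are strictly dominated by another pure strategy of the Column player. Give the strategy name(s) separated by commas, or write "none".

C2, C5

Nothing dominates C1: C2 at A (15>3); C3 at E (3>2); C4 at A (15>10); C5 at A (15=15).
C4 strictly dominates C2 — A: 10>3, B: 17>4, C: 14>13, D: 6>5, E: 8>6.
C3 is not dominated — it holds its own against C1 at A (16>15); C2 at A (16>3); C4 at A (16>10); C5 at A (16>15).
C4 is not dominated — it holds its own against C1 at B (17>8); C2 at A (10>3); C3 at B (17>11); C5 at B (17>7).
C5: dominated, since C3 does at least as well everywhere (A: 16>15, B: 11>7, C: 15>9, D: 17>7, E: 2>1).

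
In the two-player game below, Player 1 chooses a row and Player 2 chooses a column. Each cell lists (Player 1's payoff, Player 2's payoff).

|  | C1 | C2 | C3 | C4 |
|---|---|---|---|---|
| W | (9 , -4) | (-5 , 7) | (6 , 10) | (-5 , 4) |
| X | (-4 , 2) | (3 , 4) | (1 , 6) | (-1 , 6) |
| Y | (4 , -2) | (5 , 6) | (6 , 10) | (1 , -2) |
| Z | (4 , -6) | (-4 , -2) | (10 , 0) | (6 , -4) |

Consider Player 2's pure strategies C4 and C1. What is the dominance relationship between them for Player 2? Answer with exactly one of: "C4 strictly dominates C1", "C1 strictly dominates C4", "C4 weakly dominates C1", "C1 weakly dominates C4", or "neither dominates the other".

C4 weakly dominates C1

C4's payoffs vs C1's, by Player 1's action — W: 4>-4, X: 6>2, Y: -2=-2, Z: -4>-6.
C4 is at least as good everywhere and strictly better somewhere (tied only at Y), so C4 weakly but not strictly dominates C1.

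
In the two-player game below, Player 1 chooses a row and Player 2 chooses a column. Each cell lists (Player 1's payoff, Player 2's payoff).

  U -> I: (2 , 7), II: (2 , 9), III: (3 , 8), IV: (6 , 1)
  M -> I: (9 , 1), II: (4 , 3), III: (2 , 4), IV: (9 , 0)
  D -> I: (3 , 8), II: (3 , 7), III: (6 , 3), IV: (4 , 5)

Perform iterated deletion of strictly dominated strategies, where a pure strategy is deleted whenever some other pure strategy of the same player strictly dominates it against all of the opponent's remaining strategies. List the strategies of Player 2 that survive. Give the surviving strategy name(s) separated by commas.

Player 2's strategy IV is strictly dominated by I (U: 7>1, M: 1>0, D: 8>5) and is removed.
For Player 1, D strictly dominates U on the remaining columns (I: 3>2, II: 3>2, III: 6>3); eliminate U.
Among the remaining strategies, none is strictly dominated by another pure strategy of the same player, so the elimination stops.
Surviving strategies — Player 1: {M, D}; Player 2: {I, II, III}.

I, II, III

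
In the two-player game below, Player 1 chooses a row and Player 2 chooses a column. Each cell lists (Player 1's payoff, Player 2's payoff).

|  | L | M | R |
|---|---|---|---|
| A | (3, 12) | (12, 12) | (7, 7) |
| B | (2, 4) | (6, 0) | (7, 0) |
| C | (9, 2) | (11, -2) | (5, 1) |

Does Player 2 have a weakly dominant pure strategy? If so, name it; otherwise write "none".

L vs M: A: 12=12, B: 4>0, C: 2>-2.
L vs R: A: 12>7, B: 4>0, C: 2>1.
L is at least as good as every other strategy against every opponent action, so it is weakly dominant.

L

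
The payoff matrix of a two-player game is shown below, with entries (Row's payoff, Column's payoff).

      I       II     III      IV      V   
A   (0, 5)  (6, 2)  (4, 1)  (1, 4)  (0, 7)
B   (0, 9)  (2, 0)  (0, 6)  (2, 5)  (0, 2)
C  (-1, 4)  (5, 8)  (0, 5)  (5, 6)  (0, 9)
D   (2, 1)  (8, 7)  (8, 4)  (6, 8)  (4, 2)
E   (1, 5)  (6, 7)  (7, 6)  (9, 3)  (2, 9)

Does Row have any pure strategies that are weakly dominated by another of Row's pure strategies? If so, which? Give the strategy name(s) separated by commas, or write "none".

A: dominated, since D does at least as well everywhere (I: 2>0, II: 8>6, III: 8>4, IV: 6>1, V: 4>0).
B is weakly dominated by D (I: 2>0, II: 8>2, III: 8>0, IV: 6>2, V: 4>0).
D weakly dominates C — I: 2>-1, II: 8>5, III: 8>0, IV: 6>5, V: 4>0.
Nothing dominates D: A at I (2>0); B at I (2>0); C at I (2>-1); E at I (2>1).
E is not dominated — it holds its own against A at I (1>0); B at I (1>0); C at I (1>-1); D at IV (9>6).

A, B, C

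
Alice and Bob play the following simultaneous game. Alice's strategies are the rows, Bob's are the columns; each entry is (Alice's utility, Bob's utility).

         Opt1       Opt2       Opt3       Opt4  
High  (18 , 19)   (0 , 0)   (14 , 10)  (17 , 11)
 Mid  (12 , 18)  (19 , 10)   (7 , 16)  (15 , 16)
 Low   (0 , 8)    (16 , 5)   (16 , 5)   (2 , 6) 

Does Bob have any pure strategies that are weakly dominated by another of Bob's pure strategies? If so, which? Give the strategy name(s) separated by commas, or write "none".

Opt2, Opt3, Opt4

Opt1: no other strategy beats it everywhere (Opt2 at High (19>0); Opt3 at High (19>10); Opt4 at High (19>11)).
Opt1 weakly dominates Opt2 — High: 19>0, Mid: 18>10, Low: 8>5.
Opt3: dominated, since Opt1 does at least as well everywhere (High: 19>10, Mid: 18>16, Low: 8>5).
Opt1 weakly dominates Opt4 — High: 19>11, Mid: 18>16, Low: 8>6.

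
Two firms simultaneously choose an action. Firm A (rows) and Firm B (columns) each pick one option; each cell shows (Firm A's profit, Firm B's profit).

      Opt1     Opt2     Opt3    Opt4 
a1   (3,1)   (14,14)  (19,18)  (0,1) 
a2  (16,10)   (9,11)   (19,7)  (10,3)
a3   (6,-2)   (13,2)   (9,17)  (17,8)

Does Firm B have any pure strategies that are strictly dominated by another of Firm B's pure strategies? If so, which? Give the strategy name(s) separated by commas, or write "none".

Opt1, Opt4

Opt1 is strictly dominated by Opt2 (a1: 14>1, a2: 11>10, a3: 2>-2).
Nothing dominates Opt2: Opt1 at a1 (14>1); Opt3 at a2 (11>7); Opt4 at a1 (14>1).
Opt3 is not dominated — it holds its own against Opt1 at a1 (18>1); Opt2 at a1 (18>14); Opt4 at a1 (18>1).
Opt4: dominated, since Opt3 does at least as well everywhere (a1: 18>1, a2: 7>3, a3: 17>8).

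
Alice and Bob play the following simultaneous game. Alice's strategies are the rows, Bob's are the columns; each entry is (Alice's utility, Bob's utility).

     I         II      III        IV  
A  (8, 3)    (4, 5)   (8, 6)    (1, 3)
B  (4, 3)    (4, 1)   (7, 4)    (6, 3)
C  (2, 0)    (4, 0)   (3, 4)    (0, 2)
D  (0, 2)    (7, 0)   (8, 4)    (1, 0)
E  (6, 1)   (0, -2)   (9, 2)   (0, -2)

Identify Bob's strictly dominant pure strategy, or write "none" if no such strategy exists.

III vs I: A: 6>3, B: 4>3, C: 4>0, D: 4>2, E: 2>1.
III vs II: A: 6>5, B: 4>1, C: 4>0, D: 4>0, E: 2>-2.
III vs IV: A: 6>3, B: 4>3, C: 4>2, D: 4>0, E: 2>-2.
III strictly beats every other strategy against every opponent action, so it is strictly dominant.

III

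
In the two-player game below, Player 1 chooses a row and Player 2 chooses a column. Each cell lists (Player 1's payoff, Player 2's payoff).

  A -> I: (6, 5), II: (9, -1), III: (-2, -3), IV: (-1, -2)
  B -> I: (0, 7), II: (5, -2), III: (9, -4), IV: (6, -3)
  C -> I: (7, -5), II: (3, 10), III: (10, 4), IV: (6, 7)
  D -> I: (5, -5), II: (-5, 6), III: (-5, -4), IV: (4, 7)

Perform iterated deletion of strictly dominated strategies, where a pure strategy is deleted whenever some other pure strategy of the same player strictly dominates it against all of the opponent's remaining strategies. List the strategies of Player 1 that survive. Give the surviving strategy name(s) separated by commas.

A, C

For Player 1, C strictly dominates D on the remaining columns (I: 7>5, II: 3>-5, III: 10>-5, IV: 6>4); eliminate D.
Player 2's strategy III is strictly dominated by II (A: -1>-3, B: -2>-4, C: 10>4) and is removed.
Player 2's strategy IV is strictly dominated by II (A: -1>-2, B: -2>-3, C: 10>7) and is removed.
Row B is eliminated: A beats it against every remaining column (I: 6>0, II: 9>5).
Among the remaining strategies, none is strictly dominated by another pure strategy of the same player, so the elimination stops.
Surviving strategies — Player 1: {A, C}; Player 2: {I, II}.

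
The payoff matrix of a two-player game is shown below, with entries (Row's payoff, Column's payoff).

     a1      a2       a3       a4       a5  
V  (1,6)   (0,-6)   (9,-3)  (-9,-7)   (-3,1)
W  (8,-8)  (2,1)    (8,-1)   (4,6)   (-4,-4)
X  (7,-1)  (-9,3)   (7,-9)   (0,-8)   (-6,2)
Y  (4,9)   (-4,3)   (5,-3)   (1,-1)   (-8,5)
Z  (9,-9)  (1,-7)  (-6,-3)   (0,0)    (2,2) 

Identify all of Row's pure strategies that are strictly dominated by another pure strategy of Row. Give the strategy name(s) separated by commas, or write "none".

V is not dominated — it holds its own against W at a3 (9>8); X at a2 (0>-9); Y at a2 (0>-4); Z at a3 (9>-6).
Nothing dominates W: V at a1 (8>1); X at a1 (8>7); Y at a1 (8>4); Z at a2 (2>1).
X is strictly dominated by W (a1: 8>7, a2: 2>-9, a3: 8>7, a4: 4>0, a5: -4>-6).
Y is strictly dominated by W (a1: 8>4, a2: 2>-4, a3: 8>5, a4: 4>1, a5: -4>-8).
Z is not dominated — it holds its own against V at a1 (9>1); W at a1 (9>8); X at a1 (9>7); Y at a1 (9>4).

X, Y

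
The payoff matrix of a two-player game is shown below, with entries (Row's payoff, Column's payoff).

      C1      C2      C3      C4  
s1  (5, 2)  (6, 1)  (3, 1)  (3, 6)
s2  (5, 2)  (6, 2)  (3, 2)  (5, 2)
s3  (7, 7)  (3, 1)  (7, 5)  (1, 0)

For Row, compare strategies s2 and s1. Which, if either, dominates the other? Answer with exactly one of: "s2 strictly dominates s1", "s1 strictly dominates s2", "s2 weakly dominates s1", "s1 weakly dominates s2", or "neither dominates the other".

Compare s2 to s1 across each choice by Column: C1: 5=5, C2: 6=6, C3: 3=3, C4: 5>3.
s2 is at least as good everywhere and strictly better somewhere (tied only at C1, C2, C3), so s2 weakly but not strictly dominates s1.

s2 weakly dominates s1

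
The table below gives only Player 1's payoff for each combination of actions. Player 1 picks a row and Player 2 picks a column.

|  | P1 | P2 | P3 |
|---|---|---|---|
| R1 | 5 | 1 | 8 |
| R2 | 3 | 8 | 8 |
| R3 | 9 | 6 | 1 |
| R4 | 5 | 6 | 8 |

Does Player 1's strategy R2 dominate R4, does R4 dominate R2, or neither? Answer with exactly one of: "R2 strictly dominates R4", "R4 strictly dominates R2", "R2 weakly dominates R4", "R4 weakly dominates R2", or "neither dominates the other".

R2's payoffs vs R4's, by Player 2's action — P1: 3<5, P2: 8>6, P3: 8=8.
R2 does better at P2 but worse at P1; neither strategy dominates the other.

neither dominates the other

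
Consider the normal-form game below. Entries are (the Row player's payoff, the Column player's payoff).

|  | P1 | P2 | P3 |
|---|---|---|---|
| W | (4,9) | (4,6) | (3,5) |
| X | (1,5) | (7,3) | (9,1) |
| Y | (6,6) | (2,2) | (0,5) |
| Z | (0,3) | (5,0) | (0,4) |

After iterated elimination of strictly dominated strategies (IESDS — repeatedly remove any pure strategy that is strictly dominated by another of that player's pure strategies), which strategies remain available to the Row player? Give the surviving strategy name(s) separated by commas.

For the Row player, X strictly dominates Z on the remaining columns (P1: 1>0, P2: 7>5, P3: 9>0); eliminate Z.
The Column player's strategy P2 is strictly dominated by P1 (W: 9>6, X: 5>3, Y: 6>2) and is removed.
The Column player's strategy P3 is strictly dominated by P1 (W: 9>5, X: 5>1, Y: 6>5) and is removed.
The Row player's strategy W is strictly dominated by Y (P1: 6>4) and is removed.
The Row player's strategy X is strictly dominated by Y (P1: 6>1) and is removed.
Among the remaining strategies, none is strictly dominated by another pure strategy of the same player, so the elimination stops.
Surviving strategies — the Row player: {Y}; the Column player: {P1}.

Y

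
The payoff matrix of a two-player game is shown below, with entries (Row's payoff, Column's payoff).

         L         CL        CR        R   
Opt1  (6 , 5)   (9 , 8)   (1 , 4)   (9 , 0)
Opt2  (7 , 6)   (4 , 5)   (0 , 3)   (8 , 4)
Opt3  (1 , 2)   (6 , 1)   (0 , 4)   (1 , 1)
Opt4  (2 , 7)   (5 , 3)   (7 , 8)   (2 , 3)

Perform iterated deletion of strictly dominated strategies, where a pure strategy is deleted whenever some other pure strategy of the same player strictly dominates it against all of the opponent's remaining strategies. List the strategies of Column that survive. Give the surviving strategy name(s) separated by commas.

L, CL, CR

For Row, Opt1 strictly dominates Opt3 on the remaining columns (L: 6>1, CL: 9>6, CR: 1>0, R: 9>1); eliminate Opt3.
Column R is eliminated: L beats it against every remaining row (Opt1: 5>0, Opt2: 6>4, Opt4: 7>3).
Among the remaining strategies, none is strictly dominated by another pure strategy of the same player, so the elimination stops.
Surviving strategies — Row: {Opt1, Opt2, Opt4}; Column: {L, CL, CR}.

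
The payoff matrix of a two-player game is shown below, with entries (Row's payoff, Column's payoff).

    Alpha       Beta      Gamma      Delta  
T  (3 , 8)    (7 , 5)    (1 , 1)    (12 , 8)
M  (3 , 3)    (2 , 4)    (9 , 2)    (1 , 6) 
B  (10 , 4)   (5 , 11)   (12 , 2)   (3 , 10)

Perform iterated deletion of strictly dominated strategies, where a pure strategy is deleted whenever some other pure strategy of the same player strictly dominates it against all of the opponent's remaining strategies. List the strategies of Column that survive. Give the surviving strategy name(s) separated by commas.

Row M is eliminated: B beats it against every remaining column (Alpha: 10>3, Beta: 5>2, Gamma: 12>9, Delta: 3>1).
Column's strategy Gamma is strictly dominated by Alpha (T: 8>1, B: 4>2) and is removed.
Among the remaining strategies, none is strictly dominated by another pure strategy of the same player, so the elimination stops.
Surviving strategies — Row: {T, B}; Column: {Alpha, Beta, Delta}.

Alpha, Beta, Delta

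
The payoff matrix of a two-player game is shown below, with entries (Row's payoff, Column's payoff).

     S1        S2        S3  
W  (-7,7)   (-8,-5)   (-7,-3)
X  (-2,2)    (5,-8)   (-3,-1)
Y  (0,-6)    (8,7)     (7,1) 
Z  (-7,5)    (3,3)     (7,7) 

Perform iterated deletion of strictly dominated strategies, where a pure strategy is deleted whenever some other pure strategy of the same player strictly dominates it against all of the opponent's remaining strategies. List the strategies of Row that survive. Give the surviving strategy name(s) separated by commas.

Row W is eliminated: X beats it against every remaining column (S1: -2>-7, S2: 5>-8, S3: -3>-7).
Row X is eliminated: Y beats it against every remaining column (S1: 0>-2, S2: 8>5, S3: 7>-3).
Column's strategy S1 is strictly dominated by S3 (Y: 1>-6, Z: 7>5) and is removed.
Among the remaining strategies, none is strictly dominated by another pure strategy of the same player, so the elimination stops.
Surviving strategies — Row: {Y, Z}; Column: {S2, S3}.

Y, Z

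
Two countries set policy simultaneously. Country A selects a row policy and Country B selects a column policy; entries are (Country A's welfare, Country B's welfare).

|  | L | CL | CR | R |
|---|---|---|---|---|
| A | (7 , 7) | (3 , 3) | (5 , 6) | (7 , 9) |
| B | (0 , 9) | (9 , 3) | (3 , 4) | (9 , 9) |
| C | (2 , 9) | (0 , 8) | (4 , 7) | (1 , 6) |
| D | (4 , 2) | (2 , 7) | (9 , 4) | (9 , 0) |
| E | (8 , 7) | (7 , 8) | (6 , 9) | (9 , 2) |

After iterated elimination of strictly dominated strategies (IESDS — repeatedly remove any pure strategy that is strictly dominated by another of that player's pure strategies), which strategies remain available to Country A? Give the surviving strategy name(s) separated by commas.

B, D, E

Row A is eliminated: E beats it against every remaining column (L: 8>7, CL: 7>3, CR: 6>5, R: 9>7).
For Country A, D strictly dominates C on the remaining columns (L: 4>2, CL: 2>0, CR: 9>4, R: 9>1); eliminate C.
Among the remaining strategies, none is strictly dominated by another pure strategy of the same player, so the elimination stops.
Surviving strategies — Country A: {B, D, E}; Country B: {L, CL, CR, R}.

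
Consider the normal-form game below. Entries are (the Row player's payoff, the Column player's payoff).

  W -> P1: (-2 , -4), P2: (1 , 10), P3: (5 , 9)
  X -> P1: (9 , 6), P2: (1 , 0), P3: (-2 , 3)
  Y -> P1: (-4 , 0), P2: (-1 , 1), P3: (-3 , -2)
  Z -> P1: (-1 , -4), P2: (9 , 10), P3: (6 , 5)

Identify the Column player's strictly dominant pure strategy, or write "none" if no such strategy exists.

P1 fails to dominate P2 at W (-4<10).
P2 fails to dominate P1 at X (0<6).
P3 fails to dominate P1 at X (3<6).
No single strategy dominates all the others.

none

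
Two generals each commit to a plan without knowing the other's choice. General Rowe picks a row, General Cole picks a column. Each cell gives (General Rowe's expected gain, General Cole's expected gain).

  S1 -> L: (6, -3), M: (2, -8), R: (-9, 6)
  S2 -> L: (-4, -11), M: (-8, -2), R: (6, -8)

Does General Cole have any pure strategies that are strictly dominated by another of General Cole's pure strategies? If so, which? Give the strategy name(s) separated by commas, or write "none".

L is strictly dominated by R (S1: 6>-3, S2: -8>-11).
M: no other strategy beats it everywhere (L at S2 (-2>-11); R at S2 (-2>-8)).
R is not dominated — it holds its own against L at S1 (6>-3); M at S1 (6>-8).

L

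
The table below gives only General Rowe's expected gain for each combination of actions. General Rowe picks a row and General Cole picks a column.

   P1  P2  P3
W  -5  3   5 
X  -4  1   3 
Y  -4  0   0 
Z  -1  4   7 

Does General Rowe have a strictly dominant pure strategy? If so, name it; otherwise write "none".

Z vs W: P1: -1>-5, P2: 4>3, P3: 7>5.
Z vs X: P1: -1>-4, P2: 4>1, P3: 7>3.
Z vs Y: P1: -1>-4, P2: 4>0, P3: 7>0.
Z strictly beats every other strategy against every opponent action, so it is strictly dominant.

Z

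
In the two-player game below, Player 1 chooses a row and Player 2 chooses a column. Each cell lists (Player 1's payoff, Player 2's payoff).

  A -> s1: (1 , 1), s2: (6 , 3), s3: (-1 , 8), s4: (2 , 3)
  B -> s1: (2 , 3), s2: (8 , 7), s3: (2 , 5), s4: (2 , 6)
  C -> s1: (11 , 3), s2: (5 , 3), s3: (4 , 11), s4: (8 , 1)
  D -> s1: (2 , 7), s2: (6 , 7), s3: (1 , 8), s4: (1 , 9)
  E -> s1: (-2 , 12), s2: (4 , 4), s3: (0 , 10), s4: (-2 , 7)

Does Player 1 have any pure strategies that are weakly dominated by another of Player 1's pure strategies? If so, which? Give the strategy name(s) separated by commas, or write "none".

A is weakly dominated by B (s1: 2>1, s2: 8>6, s3: 2>-1, s4: 2=2).
B: no other strategy beats it everywhere (A at s1 (2>1); C at s2 (8>5); D at s2 (8>6); E at s1 (2>-2)).
Nothing dominates C: A at s1 (11>1); B at s1 (11>2); D at s1 (11>2); E at s1 (11>-2).
D is weakly dominated by B (s1: 2=2, s2: 8>6, s3: 2>1, s4: 2>1).
E: dominated, since B does at least as well everywhere (s1: 2>-2, s2: 8>4, s3: 2>0, s4: 2>-2).

A, D, E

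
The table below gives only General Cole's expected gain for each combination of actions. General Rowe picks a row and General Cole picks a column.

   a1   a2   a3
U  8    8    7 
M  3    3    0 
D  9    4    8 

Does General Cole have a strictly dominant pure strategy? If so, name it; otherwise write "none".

a1 fails to dominate a2 at U (8=8).
a2 fails to dominate a1 at U (8=8).
a3 fails to dominate a1 at U (7<8).
No single strategy dominates all the others.

none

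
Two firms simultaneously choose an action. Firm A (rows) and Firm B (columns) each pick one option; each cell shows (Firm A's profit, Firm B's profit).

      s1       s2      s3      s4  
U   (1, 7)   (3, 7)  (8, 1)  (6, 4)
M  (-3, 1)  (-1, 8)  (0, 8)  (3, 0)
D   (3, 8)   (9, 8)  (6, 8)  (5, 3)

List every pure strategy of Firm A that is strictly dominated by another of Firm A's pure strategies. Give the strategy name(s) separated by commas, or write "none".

M

Nothing dominates U: M at s1 (1>-3); D at s3 (8>6).
M is strictly dominated by U (s1: 1>-3, s2: 3>-1, s3: 8>0, s4: 6>3).
Nothing dominates D: U at s1 (3>1); M at s1 (3>-3).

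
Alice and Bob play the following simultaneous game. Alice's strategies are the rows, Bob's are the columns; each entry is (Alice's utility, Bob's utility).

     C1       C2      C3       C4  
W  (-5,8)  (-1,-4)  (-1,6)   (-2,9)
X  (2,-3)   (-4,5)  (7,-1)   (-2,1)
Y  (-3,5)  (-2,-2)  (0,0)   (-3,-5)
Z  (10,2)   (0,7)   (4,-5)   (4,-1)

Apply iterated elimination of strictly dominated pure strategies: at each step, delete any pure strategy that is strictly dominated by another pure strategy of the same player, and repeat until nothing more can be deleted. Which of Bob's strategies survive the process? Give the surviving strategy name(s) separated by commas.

For Alice, Z strictly dominates W on the remaining columns (C1: 10>-5, C2: 0>-1, C3: 4>-1, C4: 4>-2); eliminate W.
Row Y is eliminated: Z beats it against every remaining column (C1: 10>-3, C2: 0>-2, C3: 4>0, C4: 4>-3).
Column C1 is eliminated: C2 beats it against every remaining row (X: 5>-3, Z: 7>2).
Bob's strategy C3 is strictly dominated by C2 (X: 5>-1, Z: 7>-5) and is removed.
Row X is eliminated: Z beats it against every remaining column (C2: 0>-4, C4: 4>-2).
Bob's strategy C4 is strictly dominated by C2 (Z: 7>-1) and is removed.
Among the remaining strategies, none is strictly dominated by another pure strategy of the same player, so the elimination stops.
Surviving strategies — Alice: {Z}; Bob: {C2}.

C2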